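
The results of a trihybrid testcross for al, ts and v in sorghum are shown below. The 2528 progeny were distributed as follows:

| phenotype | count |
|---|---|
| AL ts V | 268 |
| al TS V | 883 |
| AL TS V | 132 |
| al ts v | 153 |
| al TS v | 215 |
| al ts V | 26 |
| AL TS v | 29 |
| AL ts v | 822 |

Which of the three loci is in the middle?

ts

The two most frequent reciprocal classes, al TS V and AL ts v, are the parental types, so the F1 was al TS V / AL ts v.
The two rarest classes, al ts V and AL TS v, are the double crossovers. Comparing them with the parentals, only the ts allele has switched, so ts is the middle locus and the order is al – ts – v.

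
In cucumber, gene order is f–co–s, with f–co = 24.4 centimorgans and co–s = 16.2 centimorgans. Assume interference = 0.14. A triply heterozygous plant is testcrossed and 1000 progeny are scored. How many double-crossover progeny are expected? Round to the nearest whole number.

34

Map distances give recombination frequencies of 0.244 and 0.162 for the two intervals.
With interference 0.14 (so coincidence = 0.86), expected double-crossover frequency = 0.244 × 0.162 × 0.86 = 0.03399.
Expected number = 0.03399 × 1000 = 33.99 ≈ 34.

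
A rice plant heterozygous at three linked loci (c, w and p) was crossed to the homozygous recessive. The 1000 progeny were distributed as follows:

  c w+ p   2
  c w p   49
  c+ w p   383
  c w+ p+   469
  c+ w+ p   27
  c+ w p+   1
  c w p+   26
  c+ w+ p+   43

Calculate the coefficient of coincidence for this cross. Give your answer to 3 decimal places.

The two most frequent reciprocal classes, c+ w p and c w+ p+, are the parental types, so the F1 was c+ w p / c w+ p+.
The two rarest classes, c+ w p+ and c w+ p, are the double crossovers. Comparing them with the parentals, only the p allele has switched, so p is the middle locus and the order is w – p – c.
w–p: (53 + 3)/1000 = 0.0560; p–c: (92 + 3)/1000 = 0.0950.
Expected DCO frequency = 0.0560 × 0.0950 ≈ 0.00532; observed = 3/1000 ≈ 0.00300.
Coefficient of coincidence = 0.00300/0.00532 ≈ 0.564.

0.564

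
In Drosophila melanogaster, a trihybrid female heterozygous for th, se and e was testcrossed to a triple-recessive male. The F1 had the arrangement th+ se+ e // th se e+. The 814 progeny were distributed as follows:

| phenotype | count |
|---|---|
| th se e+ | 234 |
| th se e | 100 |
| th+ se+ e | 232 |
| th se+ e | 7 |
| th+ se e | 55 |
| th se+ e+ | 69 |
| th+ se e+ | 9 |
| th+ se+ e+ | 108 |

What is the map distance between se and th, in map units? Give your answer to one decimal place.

The two rarest classes, th se+ e and th+ se e+, are the double crossovers. Comparing them with the parentals, only the th allele has switched, so th is the middle locus and the order is se – th – e.
Crossovers in the se–th interval produce the single-crossover classes th+ se e and th se+ e+ (55 + 69 = 124) plus the double crossovers (16).
RF(se–th) = (124 + 16) / 814 = 140/814 = 0.1720 → 17.2 map units.

17.2 map units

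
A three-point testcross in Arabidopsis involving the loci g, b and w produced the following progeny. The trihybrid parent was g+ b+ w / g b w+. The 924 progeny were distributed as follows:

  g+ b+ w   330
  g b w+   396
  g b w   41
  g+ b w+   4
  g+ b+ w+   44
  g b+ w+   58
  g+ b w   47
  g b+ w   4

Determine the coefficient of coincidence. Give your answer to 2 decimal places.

0.70

The two rarest classes, g b+ w and g+ b w+, are the double crossovers. Comparing them with the parentals, only the g allele has switched, so g is the middle locus and the order is w – g – b.
w–g: (85 + 8)/924 = 0.1006; g–b: (105 + 8)/924 = 0.1223.
Expected DCO frequency = 0.1006 × 0.1223 ≈ 0.01230; observed = 8/924 ≈ 0.00866.
Coefficient of coincidence = 0.00866/0.01230 ≈ 0.70.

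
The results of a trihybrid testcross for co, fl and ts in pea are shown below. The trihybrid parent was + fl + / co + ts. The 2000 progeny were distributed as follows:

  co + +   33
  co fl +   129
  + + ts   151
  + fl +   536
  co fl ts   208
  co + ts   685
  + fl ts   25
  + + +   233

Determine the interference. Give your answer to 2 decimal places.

0.31

The two rarest classes, + fl ts and co + +, are the double crossovers. Comparing them with the parentals, only the ts allele has switched, so ts is the middle locus and the order is co – ts – fl.
co–ts: (280 + 58)/2000 = 0.1690; ts–fl: (441 + 58)/2000 = 0.2495.
Expected DCO frequency = 0.1690 × 0.2495 ≈ 0.04217; observed = 58/2000 ≈ 0.02900.
Coefficient of coincidence = 0.02900/0.04217 ≈ 0.69; interference = 1 − 0.69 = 0.31.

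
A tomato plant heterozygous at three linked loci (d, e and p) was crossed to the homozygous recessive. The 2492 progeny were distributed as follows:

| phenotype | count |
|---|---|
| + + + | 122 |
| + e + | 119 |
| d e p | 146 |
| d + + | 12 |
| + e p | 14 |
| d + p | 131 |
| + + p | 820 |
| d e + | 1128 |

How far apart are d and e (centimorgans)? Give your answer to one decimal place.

The two most frequent reciprocal classes, + + p and d e +, are the parental types, so the F1 was + + p / d e +.
The two rarest classes, + e p and d + +, are the double crossovers. Comparing them with the parentals, only the e allele has switched, so e is the middle locus and the order is d – e – p.
Crossovers in the d–e interval produce the single-crossover classes d + p and + e + (131 + 119 = 250) plus the double crossovers (26).
RF(d–e) = (250 + 26) / 2492 = 276/2492 = 0.1108 → 11.1 centimorgans.

11.1 centimorgans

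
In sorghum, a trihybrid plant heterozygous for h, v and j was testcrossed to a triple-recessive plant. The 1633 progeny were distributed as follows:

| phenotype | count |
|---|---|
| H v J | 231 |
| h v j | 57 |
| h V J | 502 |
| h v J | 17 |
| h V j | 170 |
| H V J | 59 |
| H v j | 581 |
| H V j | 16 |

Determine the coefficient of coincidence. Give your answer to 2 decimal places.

0.83

The two most frequent reciprocal classes, H v j and h V J, are the parental types, so the F1 was H v j / h V J.
The two rarest classes, H V j and h v J, are the double crossovers. Comparing them with the parentals, only the v allele has switched, so v is the middle locus and the order is j – v – h.
j–v: (401 + 33)/1633 = 0.2658; v–h: (116 + 33)/1633 = 0.0912.
Expected DCO frequency = 0.2658 × 0.0912 ≈ 0.02424; observed = 33/1633 ≈ 0.02021.
Coefficient of coincidence = 0.02021/0.02424 ≈ 0.83.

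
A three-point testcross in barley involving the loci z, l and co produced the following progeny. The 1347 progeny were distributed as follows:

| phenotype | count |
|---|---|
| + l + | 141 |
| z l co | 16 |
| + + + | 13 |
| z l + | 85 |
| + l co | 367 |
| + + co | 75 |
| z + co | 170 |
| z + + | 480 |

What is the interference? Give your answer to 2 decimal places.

0.39

The two most frequent reciprocal classes, z + + and + l co, are the parental types, so the F1 was z + + / + l co.
The two rarest classes, + + + and z l co, are the double crossovers. Comparing them with the parentals, only the z allele has switched, so z is the middle locus and the order is co – z – l.
co–z: (311 + 29)/1347 = 0.2524; z–l: (160 + 29)/1347 = 0.1403.
Expected DCO frequency = 0.2524 × 0.1403 ≈ 0.03541; observed = 29/1347 ≈ 0.02153.
Coefficient of coincidence = 0.02153/0.03541 ≈ 0.61; interference = 1 − 0.61 = 0.39.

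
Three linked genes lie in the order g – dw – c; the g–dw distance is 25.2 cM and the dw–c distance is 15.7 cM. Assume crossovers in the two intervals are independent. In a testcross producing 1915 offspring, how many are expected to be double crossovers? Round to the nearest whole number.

Map distances give recombination frequencies of 0.252 and 0.157 for the two intervals.
With no interference, expected double-crossover frequency = 0.252 × 0.157 = 0.03956.
Expected number = 0.03956 × 1915 = 75.77 ≈ 76.

76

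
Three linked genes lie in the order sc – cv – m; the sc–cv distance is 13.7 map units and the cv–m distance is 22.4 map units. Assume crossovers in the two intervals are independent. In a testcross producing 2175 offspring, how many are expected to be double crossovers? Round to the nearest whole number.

Map distances give recombination frequencies of 0.137 and 0.224 for the two intervals.
With no interference, expected double-crossover frequency = 0.137 × 0.224 = 0.03069.
Expected number = 0.03069 × 2175 = 66.75 ≈ 67.

67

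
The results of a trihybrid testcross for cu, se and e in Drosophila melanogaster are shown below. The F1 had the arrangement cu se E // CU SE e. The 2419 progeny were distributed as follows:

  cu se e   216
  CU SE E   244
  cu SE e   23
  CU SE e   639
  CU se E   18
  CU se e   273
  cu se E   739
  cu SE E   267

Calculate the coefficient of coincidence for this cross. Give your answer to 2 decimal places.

The two rarest classes, CU se E and cu SE e, are the double crossovers. Comparing them with the parentals, only the cu allele has switched, so cu is the middle locus and the order is se – cu – e.
se–cu: (540 + 41)/2419 = 0.2402; cu–e: (460 + 41)/2419 = 0.2071.
Expected DCO frequency = 0.2402 × 0.2071 ≈ 0.04975; observed = 41/2419 ≈ 0.01695.
Coefficient of coincidence = 0.01695/0.04975 ≈ 0.34.

0.34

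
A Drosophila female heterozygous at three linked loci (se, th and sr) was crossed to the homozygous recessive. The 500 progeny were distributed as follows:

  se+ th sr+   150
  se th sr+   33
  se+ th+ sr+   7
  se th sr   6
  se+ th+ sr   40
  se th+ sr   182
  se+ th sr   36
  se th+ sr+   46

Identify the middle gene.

th

The two most frequent reciprocal classes, se+ th sr+ and se th+ sr, are the parental types, so the F1 was se+ th sr+ / se th+ sr.
The two rarest classes, se+ th+ sr+ and se th sr, are the double crossovers. Comparing them with the parentals, only the th allele has switched, so th is the middle locus and the order is se – th – sr.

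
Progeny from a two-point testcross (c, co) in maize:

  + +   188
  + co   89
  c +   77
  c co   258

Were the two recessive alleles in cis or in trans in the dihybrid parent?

cis

The two most frequent classes are + + (188) and c co (258); these are the parental (non-recombinant) types.
So the F1 carried + + on one chromosome and c co on the other — the recessive alleles are on the same chromosome (cis / coupling).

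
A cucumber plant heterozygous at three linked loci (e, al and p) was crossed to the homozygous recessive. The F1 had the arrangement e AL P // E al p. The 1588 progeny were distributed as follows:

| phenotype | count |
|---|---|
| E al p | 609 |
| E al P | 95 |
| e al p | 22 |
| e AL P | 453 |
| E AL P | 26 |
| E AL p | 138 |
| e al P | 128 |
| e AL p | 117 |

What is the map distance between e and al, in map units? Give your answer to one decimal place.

19.8 map units

The two rarest classes, E AL P and e al p, are the double crossovers. Comparing them with the parentals, only the e allele has switched, so e is the middle locus and the order is al – e – p.
Crossovers in the al–e interval produce the single-crossover classes e al P and E AL p (128 + 138 = 266) plus the double crossovers (48).
RF(al–e) = (266 + 48) / 1588 = 314/1588 = 0.1977 → 19.8 map units.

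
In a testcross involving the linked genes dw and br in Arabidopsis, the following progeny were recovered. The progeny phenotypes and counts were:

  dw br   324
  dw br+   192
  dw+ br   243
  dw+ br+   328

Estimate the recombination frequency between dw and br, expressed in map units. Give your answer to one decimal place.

40.0 map units

The two most frequent classes, dw+ br+ (328) and dw br (324), are the parental types, so the F1 was dw+ br+ / dw br.
The recombinant classes are dw+ br and dw br+: 243 + 192 = 435.
Recombination frequency = 435/1087 = 0.4002 ≈ 40.0%, i.e. 40.0 map units.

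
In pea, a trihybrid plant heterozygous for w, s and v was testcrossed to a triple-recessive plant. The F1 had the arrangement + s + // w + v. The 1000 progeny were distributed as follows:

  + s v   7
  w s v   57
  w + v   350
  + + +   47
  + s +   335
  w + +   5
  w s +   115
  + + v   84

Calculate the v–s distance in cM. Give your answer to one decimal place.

The two rarest classes, + s v and w + +, are the double crossovers. Comparing them with the parentals, only the v allele has switched, so v is the middle locus and the order is w – v – s.
Crossovers in the v–s interval produce the single-crossover classes + + + and w s v (47 + 57 = 104) plus the double crossovers (12).
RF(v–s) = (104 + 12) / 1000 = 116/1000 = 0.1160 → 11.6 cM.

11.6 cM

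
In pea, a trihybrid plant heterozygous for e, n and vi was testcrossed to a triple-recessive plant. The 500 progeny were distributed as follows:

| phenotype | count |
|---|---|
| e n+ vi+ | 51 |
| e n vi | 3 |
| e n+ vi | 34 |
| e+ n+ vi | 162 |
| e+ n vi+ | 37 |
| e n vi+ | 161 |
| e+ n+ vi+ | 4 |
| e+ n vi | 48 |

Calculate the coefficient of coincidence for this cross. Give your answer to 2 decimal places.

The two most frequent reciprocal classes, e n vi+ and e+ n+ vi, are the parental types, so the F1 was e n vi+ / e+ n+ vi.
The two rarest classes, e n vi and e+ n+ vi+, are the double crossovers. Comparing them with the parentals, only the vi allele has switched, so vi is the middle locus and the order is n – vi – e.
n–vi: (99 + 7)/500 = 0.2120; vi–e: (71 + 7)/500 = 0.1560.
Expected DCO frequency = 0.2120 × 0.1560 ≈ 0.03307; observed = 7/500 ≈ 0.01400.
Coefficient of coincidence = 0.01400/0.03307 ≈ 0.42.

0.42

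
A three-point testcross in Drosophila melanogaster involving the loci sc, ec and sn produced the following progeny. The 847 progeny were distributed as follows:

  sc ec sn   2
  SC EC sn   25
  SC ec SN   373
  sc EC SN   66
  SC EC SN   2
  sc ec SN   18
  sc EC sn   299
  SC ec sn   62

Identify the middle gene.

ec

The two most frequent reciprocal classes, SC ec SN and sc EC sn, are the parental types, so the F1 was SC ec SN / sc EC sn.
The two rarest classes, SC EC SN and sc ec sn, are the double crossovers. Comparing them with the parentals, only the ec allele has switched, so ec is the middle locus and the order is sc – ec – sn.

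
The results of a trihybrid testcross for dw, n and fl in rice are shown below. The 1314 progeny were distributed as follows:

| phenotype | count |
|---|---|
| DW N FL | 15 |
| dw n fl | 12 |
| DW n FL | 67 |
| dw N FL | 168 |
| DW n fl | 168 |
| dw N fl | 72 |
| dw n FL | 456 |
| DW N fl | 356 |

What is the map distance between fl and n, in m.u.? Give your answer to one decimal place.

27.6 m.u.

The two most frequent reciprocal classes, DW N fl and dw n FL, are the parental types, so the F1 was DW N fl / dw n FL.
The two rarest classes, DW N FL and dw n fl, are the double crossovers. Comparing them with the parentals, only the fl allele has switched, so fl is the middle locus and the order is dw – fl – n.
Crossovers in the fl–n interval produce the single-crossover classes DW n fl and dw N FL (168 + 168 = 336) plus the double crossovers (27).
RF(fl–n) = (336 + 27) / 1314 = 363/1314 = 0.2763 → 27.6 m.u.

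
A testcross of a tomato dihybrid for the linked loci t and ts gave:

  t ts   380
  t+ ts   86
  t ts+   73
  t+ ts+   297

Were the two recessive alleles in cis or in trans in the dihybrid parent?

cis

The two most frequent classes are t+ ts+ (297) and t ts (380); these are the parental (non-recombinant) types.
So the F1 carried t+ ts+ on one chromosome and t ts on the other — the recessive alleles are on the same chromosome (cis / coupling).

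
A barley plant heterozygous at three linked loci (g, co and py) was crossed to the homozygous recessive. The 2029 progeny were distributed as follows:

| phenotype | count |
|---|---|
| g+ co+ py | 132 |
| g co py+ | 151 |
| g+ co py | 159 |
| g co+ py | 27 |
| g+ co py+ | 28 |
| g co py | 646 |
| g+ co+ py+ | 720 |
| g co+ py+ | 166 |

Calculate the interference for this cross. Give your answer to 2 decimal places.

The two most frequent reciprocal classes, g co py and g+ co+ py+, are the parental types, so the F1 was g co py / g+ co+ py+.
The two rarest classes, g co+ py and g+ co py+, are the double crossovers. Comparing them with the parentals, only the co allele has switched, so co is the middle locus and the order is g – co – py.
g–co: (325 + 55)/2029 = 0.1873; co–py: (283 + 55)/2029 = 0.1666.
Expected DCO frequency = 0.1873 × 0.1666 ≈ 0.03120; observed = 55/2029 ≈ 0.02711.
Coefficient of coincidence = 0.02711/0.03120 ≈ 0.87; interference = 1 − 0.87 = 0.13.

0.13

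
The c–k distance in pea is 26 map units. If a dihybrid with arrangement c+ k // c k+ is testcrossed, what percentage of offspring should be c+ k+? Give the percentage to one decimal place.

13.0%

A map distance of 26 map units corresponds to a recombination frequency of 0.260.
The F1 is c+ k / c k+, so c+ k+ is a recombinant gamete class with expected frequency r/2 = 0.260/2 = 0.1300.
That is 0.1300 = 13.0% of the progeny.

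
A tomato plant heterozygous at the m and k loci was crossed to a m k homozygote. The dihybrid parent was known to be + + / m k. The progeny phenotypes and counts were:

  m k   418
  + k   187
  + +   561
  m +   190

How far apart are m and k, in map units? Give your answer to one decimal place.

27.8 map units

The recombinant classes are + k and m +: 187 + 190 = 377.
Recombination frequency = 377/1356 = 0.2780 ≈ 27.8%, i.e. 27.8 map units.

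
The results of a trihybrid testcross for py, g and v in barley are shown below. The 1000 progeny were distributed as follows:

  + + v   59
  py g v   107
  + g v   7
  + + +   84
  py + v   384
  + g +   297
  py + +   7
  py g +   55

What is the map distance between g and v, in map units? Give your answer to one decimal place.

The two most frequent reciprocal classes, + g + and py + v, are the parental types, so the F1 was + g + / py + v.
The two rarest classes, + g v and py + +, are the double crossovers. Comparing them with the parentals, only the v allele has switched, so v is the middle locus and the order is g – v – py.
Crossovers in the g–v interval produce the single-crossover classes + + + and py g v (84 + 107 = 191) plus the double crossovers (14).
RF(g–v) = (191 + 14) / 1000 = 205/1000 = 0.2050 → 20.5 map units.

20.5 map units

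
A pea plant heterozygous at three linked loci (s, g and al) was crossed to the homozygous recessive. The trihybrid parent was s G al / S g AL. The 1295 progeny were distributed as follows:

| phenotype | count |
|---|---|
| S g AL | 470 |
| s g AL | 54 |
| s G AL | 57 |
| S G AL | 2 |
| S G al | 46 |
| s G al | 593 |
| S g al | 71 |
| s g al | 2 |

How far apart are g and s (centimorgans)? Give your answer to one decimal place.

8.0 centimorgans

The two rarest classes, s g al and S G AL, are the double crossovers. Comparing them with the parentals, only the g allele has switched, so g is the middle locus and the order is s – g – al.
Crossovers in the s–g interval produce the single-crossover classes S G al and s g AL (46 + 54 = 100) plus the double crossovers (4).
RF(s–g) = (100 + 4) / 1295 = 104/1295 = 0.0803 → 8.0 centimorgans.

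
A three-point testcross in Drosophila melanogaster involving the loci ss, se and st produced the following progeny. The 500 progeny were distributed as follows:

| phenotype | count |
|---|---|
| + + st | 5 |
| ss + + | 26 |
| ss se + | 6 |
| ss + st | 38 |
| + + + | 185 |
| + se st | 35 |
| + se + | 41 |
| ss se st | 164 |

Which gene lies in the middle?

The two most frequent reciprocal classes, + + + and ss se st, are the parental types, so the F1 was + + + / ss se st.
The two rarest classes, + + st and ss se +, are the double crossovers. Comparing them with the parentals, only the st allele has switched, so st is the middle locus and the order is se – st – ss.

st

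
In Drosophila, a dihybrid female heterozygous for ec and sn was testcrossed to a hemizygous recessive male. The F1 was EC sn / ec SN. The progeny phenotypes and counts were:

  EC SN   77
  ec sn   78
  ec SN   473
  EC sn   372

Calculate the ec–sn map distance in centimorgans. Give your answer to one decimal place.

The recombinant classes are EC SN and ec sn: 77 + 78 = 155.
Recombination frequency = 155/1000 = 0.1550 ≈ 15.5%, i.e. 15.5 centimorgans.

15.5 centimorgans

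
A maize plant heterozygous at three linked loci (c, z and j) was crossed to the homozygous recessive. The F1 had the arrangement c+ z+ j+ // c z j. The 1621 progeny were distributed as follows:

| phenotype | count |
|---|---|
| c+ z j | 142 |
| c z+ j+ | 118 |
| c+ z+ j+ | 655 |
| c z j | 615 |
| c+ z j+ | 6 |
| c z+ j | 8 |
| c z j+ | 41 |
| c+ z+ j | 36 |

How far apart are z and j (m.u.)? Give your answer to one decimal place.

5.6 m.u.

The two rarest classes, c+ z j+ and c z+ j, are the double crossovers. Comparing them with the parentals, only the z allele has switched, so z is the middle locus and the order is c – z – j.
Crossovers in the z–j interval produce the single-crossover classes c+ z+ j and c z j+ (36 + 41 = 77) plus the double crossovers (14).
RF(z–j) = (77 + 14) / 1621 = 91/1621 = 0.0561 → 5.6 m.u.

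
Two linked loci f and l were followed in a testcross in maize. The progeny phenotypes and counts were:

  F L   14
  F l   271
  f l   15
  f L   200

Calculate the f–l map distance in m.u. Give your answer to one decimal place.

The two most frequent classes, F l (271) and f L (200), are the parental types, so the F1 was F l / f L.
The recombinant classes are F L and f l: 14 + 15 = 29.
Recombination frequency = 29/500 = 0.0580 ≈ 5.8%, i.e. 5.8 m.u.

5.8 m.u.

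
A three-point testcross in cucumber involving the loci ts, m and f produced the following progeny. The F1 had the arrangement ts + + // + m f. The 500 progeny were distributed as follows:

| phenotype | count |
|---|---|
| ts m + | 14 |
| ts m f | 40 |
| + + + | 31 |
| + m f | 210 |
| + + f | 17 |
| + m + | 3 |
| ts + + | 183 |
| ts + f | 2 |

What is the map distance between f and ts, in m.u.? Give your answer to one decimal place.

15.2 m.u.

The two rarest classes, ts + f and + m +, are the double crossovers. Comparing them with the parentals, only the f allele has switched, so f is the middle locus and the order is m – f – ts.
Crossovers in the f–ts interval produce the single-crossover classes + + + and ts m f (31 + 40 = 71) plus the double crossovers (5).
RF(f–ts) = (71 + 5) / 500 = 76/500 = 0.1520 → 15.2 m.u.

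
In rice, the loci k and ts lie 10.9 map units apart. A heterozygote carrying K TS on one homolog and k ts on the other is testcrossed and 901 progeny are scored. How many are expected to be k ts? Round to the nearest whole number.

A map distance of 10.9 map units corresponds to a recombination frequency of 0.109.
The F1 is K TS / k ts, so k ts is a parental gamete class with expected frequency (1 − r)/2 = 0.891/2 = 0.4455.
Expected number = 0.4455 × 901 = 401.40 ≈ 401.

401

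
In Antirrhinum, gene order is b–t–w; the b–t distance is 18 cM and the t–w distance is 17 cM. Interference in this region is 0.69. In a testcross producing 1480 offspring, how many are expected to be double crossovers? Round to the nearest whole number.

Map distances give recombination frequencies of 0.180 and 0.170 for the two intervals.
With interference 0.69 (so coincidence = 0.31), expected double-crossover frequency = 0.180 × 0.170 × 0.31 = 0.00949.
Expected number = 0.00949 × 1480 = 14.04 ≈ 14.

14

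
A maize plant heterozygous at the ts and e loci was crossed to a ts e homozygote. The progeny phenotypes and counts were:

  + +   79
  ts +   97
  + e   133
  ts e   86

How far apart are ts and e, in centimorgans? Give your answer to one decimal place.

41.8 centimorgans

The two most frequent classes, + e (133) and ts + (97), are the parental types, so the F1 was + e / ts +.
The recombinant classes are + + and ts e: 79 + 86 = 165.
Recombination frequency = 165/395 = 0.4177 ≈ 41.8%, i.e. 41.8 centimorgans.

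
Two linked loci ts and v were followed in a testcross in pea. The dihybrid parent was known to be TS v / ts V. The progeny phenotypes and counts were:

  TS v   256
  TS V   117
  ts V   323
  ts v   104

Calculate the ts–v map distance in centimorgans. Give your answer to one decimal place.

The recombinant classes are TS V and ts v: 117 + 104 = 221.
Recombination frequency = 221/800 = 0.2762 ≈ 27.6%, i.e. 27.6 centimorgans.

27.6 centimorgans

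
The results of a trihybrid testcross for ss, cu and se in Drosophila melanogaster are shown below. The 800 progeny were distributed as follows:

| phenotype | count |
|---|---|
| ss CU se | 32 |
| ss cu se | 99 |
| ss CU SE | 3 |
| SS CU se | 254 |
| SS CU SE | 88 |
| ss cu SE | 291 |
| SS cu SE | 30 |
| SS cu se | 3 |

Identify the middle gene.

cu

The two most frequent reciprocal classes, SS CU se and ss cu SE, are the parental types, so the F1 was SS CU se / ss cu SE.
The two rarest classes, SS cu se and ss CU SE, are the double crossovers. Comparing them with the parentals, only the cu allele has switched, so cu is the middle locus and the order is ss – cu – se.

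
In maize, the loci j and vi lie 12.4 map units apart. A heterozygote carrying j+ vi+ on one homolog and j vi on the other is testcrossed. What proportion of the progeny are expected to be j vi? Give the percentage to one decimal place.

A map distance of 12.4 map units corresponds to a recombination frequency of 0.124.
The F1 is j+ vi+ / j vi, so j vi is a parental gamete class with expected frequency (1 − r)/2 = 0.876/2 = 0.4380.
That is 0.4380 = 43.8% of the progeny.

43.8%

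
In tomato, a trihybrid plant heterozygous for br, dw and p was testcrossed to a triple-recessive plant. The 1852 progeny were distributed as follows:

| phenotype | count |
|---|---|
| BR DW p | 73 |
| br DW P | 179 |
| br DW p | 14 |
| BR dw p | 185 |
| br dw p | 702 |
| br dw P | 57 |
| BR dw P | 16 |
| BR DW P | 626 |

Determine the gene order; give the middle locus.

dw

The two most frequent reciprocal classes, BR DW P and br dw p, are the parental types, so the F1 was BR DW P / br dw p.
The two rarest classes, BR dw P and br DW p, are the double crossovers. Comparing them with the parentals, only the dw allele has switched, so dw is the middle locus and the order is br – dw – p.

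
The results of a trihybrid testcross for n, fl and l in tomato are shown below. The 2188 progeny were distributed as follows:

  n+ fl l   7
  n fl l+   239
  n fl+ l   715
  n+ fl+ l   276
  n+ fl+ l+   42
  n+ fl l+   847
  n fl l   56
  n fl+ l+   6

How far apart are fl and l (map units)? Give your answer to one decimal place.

The two most frequent reciprocal classes, n fl+ l and n+ fl l+, are the parental types, so the F1 was n fl+ l / n+ fl l+.
The two rarest classes, n fl+ l+ and n+ fl l, are the double crossovers. Comparing them with the parentals, only the l allele has switched, so l is the middle locus and the order is fl – l – n.
Crossovers in the fl–l interval produce the single-crossover classes n fl l and n+ fl+ l+ (56 + 42 = 98) plus the double crossovers (13).
RF(fl–l) = (98 + 13) / 2188 = 111/2188 = 0.0507 → 5.1 map units.

5.1 map units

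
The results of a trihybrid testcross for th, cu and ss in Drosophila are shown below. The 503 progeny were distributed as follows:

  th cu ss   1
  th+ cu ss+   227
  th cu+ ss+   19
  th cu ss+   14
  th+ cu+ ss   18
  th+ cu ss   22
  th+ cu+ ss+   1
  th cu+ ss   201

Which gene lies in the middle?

The two most frequent reciprocal classes, th+ cu ss+ and th cu+ ss, are the parental types, so the F1 was th+ cu ss+ / th cu+ ss.
The two rarest classes, th+ cu+ ss+ and th cu ss, are the double crossovers. Comparing them with the parentals, only the cu allele has switched, so cu is the middle locus and the order is th – cu – ss.

cu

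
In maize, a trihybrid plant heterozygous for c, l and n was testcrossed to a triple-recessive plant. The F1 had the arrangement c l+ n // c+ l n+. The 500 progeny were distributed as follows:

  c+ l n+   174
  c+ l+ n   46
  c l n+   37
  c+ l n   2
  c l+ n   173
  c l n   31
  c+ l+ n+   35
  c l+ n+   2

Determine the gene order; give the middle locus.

The two rarest classes, c l+ n+ and c+ l n, are the double crossovers. Comparing them with the parentals, only the n allele has switched, so n is the middle locus and the order is l – n – c.

n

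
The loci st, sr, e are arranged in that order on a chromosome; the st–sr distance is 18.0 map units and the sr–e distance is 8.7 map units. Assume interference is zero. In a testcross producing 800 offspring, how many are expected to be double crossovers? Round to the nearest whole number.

13

Map distances give recombination frequencies of 0.180 and 0.087 for the two intervals.
With no interference, expected double-crossover frequency = 0.180 × 0.087 = 0.01566.
Expected number = 0.01566 × 800 = 12.53 ≈ 13.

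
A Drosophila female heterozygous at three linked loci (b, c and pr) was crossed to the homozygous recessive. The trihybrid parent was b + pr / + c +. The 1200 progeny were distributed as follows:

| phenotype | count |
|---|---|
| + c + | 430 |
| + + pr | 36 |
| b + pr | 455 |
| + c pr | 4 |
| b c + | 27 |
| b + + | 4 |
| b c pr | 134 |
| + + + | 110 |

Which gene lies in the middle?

The two rarest classes, b + + and + c pr, are the double crossovers. Comparing them with the parentals, only the pr allele has switched, so pr is the middle locus and the order is b – pr – c.

pr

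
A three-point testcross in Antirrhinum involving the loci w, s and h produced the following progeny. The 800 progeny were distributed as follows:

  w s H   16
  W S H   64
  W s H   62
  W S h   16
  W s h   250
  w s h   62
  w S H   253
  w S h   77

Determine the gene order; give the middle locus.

s

The two most frequent reciprocal classes, W s h and w S H, are the parental types, so the F1 was W s h / w S H.
The two rarest classes, W S h and w s H, are the double crossovers. Comparing them with the parentals, only the s allele has switched, so s is the middle locus and the order is h – s – w.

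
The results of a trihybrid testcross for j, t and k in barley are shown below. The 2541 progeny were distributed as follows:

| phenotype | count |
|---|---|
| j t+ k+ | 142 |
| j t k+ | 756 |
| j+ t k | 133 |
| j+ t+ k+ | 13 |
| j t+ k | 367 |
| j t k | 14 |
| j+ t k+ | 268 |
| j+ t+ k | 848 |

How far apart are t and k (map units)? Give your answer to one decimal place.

11.9 map units

The two most frequent reciprocal classes, j+ t+ k and j t k+, are the parental types, so the F1 was j+ t+ k / j t k+.
The two rarest classes, j+ t+ k+ and j t k, are the double crossovers. Comparing them with the parentals, only the k allele has switched, so k is the middle locus and the order is t – k – j.
Crossovers in the t–k interval produce the single-crossover classes j+ t k and j t+ k+ (133 + 142 = 275) plus the double crossovers (27).
RF(t–k) = (275 + 27) / 2541 = 302/2541 = 0.1189 → 11.9 map units.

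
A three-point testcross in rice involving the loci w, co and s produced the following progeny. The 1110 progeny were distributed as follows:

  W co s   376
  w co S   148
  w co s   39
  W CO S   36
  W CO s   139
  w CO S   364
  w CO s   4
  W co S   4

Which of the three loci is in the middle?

The two most frequent reciprocal classes, w CO S and W co s, are the parental types, so the F1 was w CO S / W co s.
The two rarest classes, w CO s and W co S, are the double crossovers. Comparing them with the parentals, only the s allele has switched, so s is the middle locus and the order is co – s – w.

s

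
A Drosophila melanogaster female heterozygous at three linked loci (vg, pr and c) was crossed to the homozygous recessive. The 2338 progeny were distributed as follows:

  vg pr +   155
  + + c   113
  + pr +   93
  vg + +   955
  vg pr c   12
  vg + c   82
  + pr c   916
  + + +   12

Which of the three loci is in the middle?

The two most frequent reciprocal classes, vg + + and + pr c, are the parental types, so the F1 was vg + + / + pr c.
The two rarest classes, + + + and vg pr c, are the double crossovers. Comparing them with the parentals, only the vg allele has switched, so vg is the middle locus and the order is pr – vg – c.

vg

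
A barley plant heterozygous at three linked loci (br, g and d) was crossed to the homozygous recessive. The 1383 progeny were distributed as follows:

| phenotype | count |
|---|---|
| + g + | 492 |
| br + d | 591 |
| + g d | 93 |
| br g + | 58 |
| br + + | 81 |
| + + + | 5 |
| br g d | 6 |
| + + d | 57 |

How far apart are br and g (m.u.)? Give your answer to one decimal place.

9.1 m.u.

The two most frequent reciprocal classes, + g + and br + d, are the parental types, so the F1 was + g + / br + d.
The two rarest classes, + + + and br g d, are the double crossovers. Comparing them with the parentals, only the g allele has switched, so g is the middle locus and the order is br – g – d.
Crossovers in the br–g interval produce the single-crossover classes br g + and + + d (58 + 57 = 115) plus the double crossovers (11).
RF(br–g) = (115 + 11) / 1383 = 126/1383 = 0.0911 → 9.1 m.u.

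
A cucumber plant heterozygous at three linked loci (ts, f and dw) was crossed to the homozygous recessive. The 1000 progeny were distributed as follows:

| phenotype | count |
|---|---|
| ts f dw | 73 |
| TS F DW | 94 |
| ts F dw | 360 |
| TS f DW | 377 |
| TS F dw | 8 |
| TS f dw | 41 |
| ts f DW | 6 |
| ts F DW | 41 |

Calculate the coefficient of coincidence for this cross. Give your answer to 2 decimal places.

The two most frequent reciprocal classes, ts F dw and TS f DW, are the parental types, so the F1 was ts F dw / TS f DW.
The two rarest classes, TS F dw and ts f DW, are the double crossovers. Comparing them with the parentals, only the ts allele has switched, so ts is the middle locus and the order is f – ts – dw.
f–ts: (167 + 14)/1000 = 0.1810; ts–dw: (82 + 14)/1000 = 0.0960.
Expected DCO frequency = 0.1810 × 0.0960 ≈ 0.01738; observed = 14/1000 ≈ 0.01400.
Coefficient of coincidence = 0.01400/0.01738 ≈ 0.81.

0.81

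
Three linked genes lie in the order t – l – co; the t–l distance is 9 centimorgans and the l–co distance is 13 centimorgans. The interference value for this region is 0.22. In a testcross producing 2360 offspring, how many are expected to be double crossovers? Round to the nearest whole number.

Map distances give recombination frequencies of 0.090 and 0.130 for the two intervals.
With interference 0.22 (so coincidence = 0.78), expected double-crossover frequency = 0.090 × 0.130 × 0.78 = 0.00913.
Expected number = 0.00913 × 2360 = 21.54 ≈ 22.

22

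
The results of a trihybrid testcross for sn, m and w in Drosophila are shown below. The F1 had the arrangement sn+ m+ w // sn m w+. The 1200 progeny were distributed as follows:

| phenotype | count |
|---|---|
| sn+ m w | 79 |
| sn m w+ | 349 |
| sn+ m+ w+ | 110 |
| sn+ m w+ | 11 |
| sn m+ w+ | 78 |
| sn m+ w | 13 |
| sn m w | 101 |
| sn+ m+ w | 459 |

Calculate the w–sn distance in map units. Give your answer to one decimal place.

The two rarest classes, sn m+ w and sn+ m w+, are the double crossovers. Comparing them with the parentals, only the sn allele has switched, so sn is the middle locus and the order is m – sn – w.
Crossovers in the sn–w interval produce the single-crossover classes sn+ m+ w+ and sn m w (110 + 101 = 211) plus the double crossovers (24).
RF(sn–w) = (211 + 24) / 1200 = 235/1200 = 0.1958 → 19.6 map units.

19.6 map units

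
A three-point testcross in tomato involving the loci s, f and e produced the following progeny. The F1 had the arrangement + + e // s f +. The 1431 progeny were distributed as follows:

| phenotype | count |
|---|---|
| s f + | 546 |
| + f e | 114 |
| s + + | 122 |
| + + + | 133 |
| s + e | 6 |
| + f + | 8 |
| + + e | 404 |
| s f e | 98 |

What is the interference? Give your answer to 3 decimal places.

0.673

The two rarest classes, s + e and + f +, are the double crossovers. Comparing them with the parentals, only the s allele has switched, so s is the middle locus and the order is e – s – f.
e–s: (231 + 14)/1431 = 0.1712; s–f: (236 + 14)/1431 = 0.1747.
Expected DCO frequency = 0.1712 × 0.1747 ≈ 0.02991; observed = 14/1431 ≈ 0.00978.
Coefficient of coincidence = 0.00978/0.02991 ≈ 0.327; interference = 1 − 0.327 = 0.673.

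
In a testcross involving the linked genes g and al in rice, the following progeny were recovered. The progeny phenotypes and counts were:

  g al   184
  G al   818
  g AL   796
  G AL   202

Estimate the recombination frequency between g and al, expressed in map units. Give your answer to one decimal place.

The two most frequent classes, G al (818) and g AL (796), are the parental types, so the F1 was G al / g AL.
The recombinant classes are G AL and g al: 202 + 184 = 386.
Recombination frequency = 386/2000 = 0.1930 ≈ 19.3%, i.e. 19.3 map units.

19.3 map units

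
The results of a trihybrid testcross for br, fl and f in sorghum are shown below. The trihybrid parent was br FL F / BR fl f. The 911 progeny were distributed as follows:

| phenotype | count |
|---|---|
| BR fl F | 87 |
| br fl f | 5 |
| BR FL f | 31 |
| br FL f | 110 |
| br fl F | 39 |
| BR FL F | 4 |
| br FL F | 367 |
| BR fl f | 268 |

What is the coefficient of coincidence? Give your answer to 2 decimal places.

The two rarest classes, BR FL F and br fl f, are the double crossovers. Comparing them with the parentals, only the br allele has switched, so br is the middle locus and the order is f – br – fl.
f–br: (197 + 9)/911 = 0.2261; br–fl: (70 + 9)/911 = 0.0867.
Expected DCO frequency = 0.2261 × 0.0867 ≈ 0.01960; observed = 9/911 ≈ 0.00988.
Coefficient of coincidence = 0.00988/0.01960 ≈ 0.50.

0.50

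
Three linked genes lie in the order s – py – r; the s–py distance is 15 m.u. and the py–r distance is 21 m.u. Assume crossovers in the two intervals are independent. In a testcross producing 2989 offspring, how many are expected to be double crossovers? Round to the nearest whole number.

Map distances give recombination frequencies of 0.150 and 0.210 for the two intervals.
With no interference, expected double-crossover frequency = 0.150 × 0.210 = 0.03150.
Expected number = 0.03150 × 2989 = 94.15 ≈ 94.

94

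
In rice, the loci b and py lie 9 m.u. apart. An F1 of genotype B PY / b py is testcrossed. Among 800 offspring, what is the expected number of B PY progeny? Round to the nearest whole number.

364

A map distance of 9 m.u. corresponds to a recombination frequency of 0.090.
The F1 is B PY / b py, so B PY is a parental gamete class with expected frequency (1 − r)/2 = 0.910/2 = 0.4550.
Expected number = 0.4550 × 800 = 364.00 ≈ 364.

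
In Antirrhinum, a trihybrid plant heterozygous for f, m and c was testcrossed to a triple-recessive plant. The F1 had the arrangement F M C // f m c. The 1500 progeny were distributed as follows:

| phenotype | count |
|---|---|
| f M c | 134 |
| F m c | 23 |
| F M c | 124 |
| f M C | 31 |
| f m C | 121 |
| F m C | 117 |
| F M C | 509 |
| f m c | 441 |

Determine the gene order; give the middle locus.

f

The two rarest classes, f M C and F m c, are the double crossovers. Comparing them with the parentals, only the f allele has switched, so f is the middle locus and the order is c – f – m.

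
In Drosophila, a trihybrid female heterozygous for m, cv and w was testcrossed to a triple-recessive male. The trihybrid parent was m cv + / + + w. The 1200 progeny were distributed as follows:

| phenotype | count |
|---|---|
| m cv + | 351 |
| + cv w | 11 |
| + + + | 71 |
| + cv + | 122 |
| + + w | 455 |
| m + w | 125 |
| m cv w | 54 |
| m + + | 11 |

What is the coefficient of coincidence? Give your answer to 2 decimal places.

The two rarest classes, m + + and + cv w, are the double crossovers. Comparing them with the parentals, only the cv allele has switched, so cv is the middle locus and the order is w – cv – m.
w–cv: (125 + 22)/1200 = 0.1225; cv–m: (247 + 22)/1200 = 0.2242.
Expected DCO frequency = 0.1225 × 0.2242 ≈ 0.02746; observed = 22/1200 ≈ 0.01833.
Coefficient of coincidence = 0.01833/0.02746 ≈ 0.67.

0.67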